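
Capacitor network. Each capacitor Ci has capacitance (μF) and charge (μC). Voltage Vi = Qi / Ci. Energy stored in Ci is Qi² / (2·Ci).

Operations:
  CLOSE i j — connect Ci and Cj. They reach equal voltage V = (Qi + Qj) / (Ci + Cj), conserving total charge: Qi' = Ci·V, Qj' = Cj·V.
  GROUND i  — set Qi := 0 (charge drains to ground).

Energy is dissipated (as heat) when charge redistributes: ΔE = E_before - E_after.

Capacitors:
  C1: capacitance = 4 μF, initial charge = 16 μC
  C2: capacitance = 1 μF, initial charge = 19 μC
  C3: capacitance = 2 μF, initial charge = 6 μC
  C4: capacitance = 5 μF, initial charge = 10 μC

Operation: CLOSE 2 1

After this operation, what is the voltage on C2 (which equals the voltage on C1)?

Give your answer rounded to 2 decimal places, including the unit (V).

Initial: C1(4μF, Q=16μC, V=4.00V), C2(1μF, Q=19μC, V=19.00V), C3(2μF, Q=6μC, V=3.00V), C4(5μF, Q=10μC, V=2.00V)
Op 1: CLOSE 2-1: Q_total=35.00, C_total=5.00, V=7.00; Q2=7.00, Q1=28.00; dissipated=90.000

Answer: 7.00 V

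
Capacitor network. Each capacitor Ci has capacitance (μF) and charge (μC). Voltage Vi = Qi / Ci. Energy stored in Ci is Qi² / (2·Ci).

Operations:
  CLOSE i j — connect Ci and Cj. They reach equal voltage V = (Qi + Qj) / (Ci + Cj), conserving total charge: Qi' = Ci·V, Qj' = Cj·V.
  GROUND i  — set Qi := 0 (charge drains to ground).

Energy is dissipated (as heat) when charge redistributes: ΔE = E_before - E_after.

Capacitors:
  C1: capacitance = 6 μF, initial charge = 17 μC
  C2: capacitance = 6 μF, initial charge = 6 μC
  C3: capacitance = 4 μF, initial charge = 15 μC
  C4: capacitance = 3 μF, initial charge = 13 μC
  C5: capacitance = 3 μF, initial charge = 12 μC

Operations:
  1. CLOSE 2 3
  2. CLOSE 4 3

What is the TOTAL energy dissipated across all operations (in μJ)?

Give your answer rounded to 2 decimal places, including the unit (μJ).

Answer: 13.35 μJ

Derivation:
Initial: C1(6μF, Q=17μC, V=2.83V), C2(6μF, Q=6μC, V=1.00V), C3(4μF, Q=15μC, V=3.75V), C4(3μF, Q=13μC, V=4.33V), C5(3μF, Q=12μC, V=4.00V)
Op 1: CLOSE 2-3: Q_total=21.00, C_total=10.00, V=2.10; Q2=12.60, Q3=8.40; dissipated=9.075
Op 2: CLOSE 4-3: Q_total=21.40, C_total=7.00, V=3.06; Q4=9.17, Q3=12.23; dissipated=4.275
Total dissipated: 13.350 μJ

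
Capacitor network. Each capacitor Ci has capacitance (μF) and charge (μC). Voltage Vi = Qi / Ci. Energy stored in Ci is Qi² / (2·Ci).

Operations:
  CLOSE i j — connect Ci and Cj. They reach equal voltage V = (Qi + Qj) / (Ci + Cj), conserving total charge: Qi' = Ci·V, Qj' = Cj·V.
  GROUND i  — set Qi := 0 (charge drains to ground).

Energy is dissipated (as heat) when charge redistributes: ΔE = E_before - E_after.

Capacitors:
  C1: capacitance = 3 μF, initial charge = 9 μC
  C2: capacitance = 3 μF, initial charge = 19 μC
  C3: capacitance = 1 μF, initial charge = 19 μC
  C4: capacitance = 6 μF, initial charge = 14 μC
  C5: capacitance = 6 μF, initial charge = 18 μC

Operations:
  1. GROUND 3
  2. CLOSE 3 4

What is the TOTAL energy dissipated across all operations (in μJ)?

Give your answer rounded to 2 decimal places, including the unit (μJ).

Initial: C1(3μF, Q=9μC, V=3.00V), C2(3μF, Q=19μC, V=6.33V), C3(1μF, Q=19μC, V=19.00V), C4(6μF, Q=14μC, V=2.33V), C5(6μF, Q=18μC, V=3.00V)
Op 1: GROUND 3: Q3=0; energy lost=180.500
Op 2: CLOSE 3-4: Q_total=14.00, C_total=7.00, V=2.00; Q3=2.00, Q4=12.00; dissipated=2.333
Total dissipated: 182.833 μJ

Answer: 182.83 μJ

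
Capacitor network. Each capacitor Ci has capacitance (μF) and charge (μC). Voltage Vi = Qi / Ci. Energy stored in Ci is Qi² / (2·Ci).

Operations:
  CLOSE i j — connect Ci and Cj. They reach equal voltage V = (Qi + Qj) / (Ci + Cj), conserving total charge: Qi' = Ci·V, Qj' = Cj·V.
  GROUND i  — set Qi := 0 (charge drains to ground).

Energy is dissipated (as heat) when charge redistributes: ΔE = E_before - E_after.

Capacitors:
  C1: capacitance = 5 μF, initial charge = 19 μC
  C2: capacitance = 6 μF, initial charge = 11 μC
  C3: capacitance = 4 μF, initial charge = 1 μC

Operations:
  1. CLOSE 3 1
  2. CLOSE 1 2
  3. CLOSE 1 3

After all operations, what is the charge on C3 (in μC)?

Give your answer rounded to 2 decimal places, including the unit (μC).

Answer: 8.42 μC

Derivation:
Initial: C1(5μF, Q=19μC, V=3.80V), C2(6μF, Q=11μC, V=1.83V), C3(4μF, Q=1μC, V=0.25V)
Op 1: CLOSE 3-1: Q_total=20.00, C_total=9.00, V=2.22; Q3=8.89, Q1=11.11; dissipated=14.003
Op 2: CLOSE 1-2: Q_total=22.11, C_total=11.00, V=2.01; Q1=10.05, Q2=12.06; dissipated=0.206
Op 3: CLOSE 1-3: Q_total=18.94, C_total=9.00, V=2.10; Q1=10.52, Q3=8.42; dissipated=0.050
Final charges: Q1=10.52, Q2=12.06, Q3=8.42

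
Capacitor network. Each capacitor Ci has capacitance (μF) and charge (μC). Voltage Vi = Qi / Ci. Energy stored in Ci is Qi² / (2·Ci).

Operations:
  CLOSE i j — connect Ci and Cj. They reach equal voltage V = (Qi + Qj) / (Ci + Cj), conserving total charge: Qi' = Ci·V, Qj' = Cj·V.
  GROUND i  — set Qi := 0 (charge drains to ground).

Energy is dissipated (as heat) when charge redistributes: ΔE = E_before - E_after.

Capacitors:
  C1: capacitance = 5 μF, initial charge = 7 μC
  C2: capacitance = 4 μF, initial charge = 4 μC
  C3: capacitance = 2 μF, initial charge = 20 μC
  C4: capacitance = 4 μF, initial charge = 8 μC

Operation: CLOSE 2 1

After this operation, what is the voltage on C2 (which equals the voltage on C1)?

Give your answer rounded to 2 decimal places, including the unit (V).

Answer: 1.22 V

Derivation:
Initial: C1(5μF, Q=7μC, V=1.40V), C2(4μF, Q=4μC, V=1.00V), C3(2μF, Q=20μC, V=10.00V), C4(4μF, Q=8μC, V=2.00V)
Op 1: CLOSE 2-1: Q_total=11.00, C_total=9.00, V=1.22; Q2=4.89, Q1=6.11; dissipated=0.178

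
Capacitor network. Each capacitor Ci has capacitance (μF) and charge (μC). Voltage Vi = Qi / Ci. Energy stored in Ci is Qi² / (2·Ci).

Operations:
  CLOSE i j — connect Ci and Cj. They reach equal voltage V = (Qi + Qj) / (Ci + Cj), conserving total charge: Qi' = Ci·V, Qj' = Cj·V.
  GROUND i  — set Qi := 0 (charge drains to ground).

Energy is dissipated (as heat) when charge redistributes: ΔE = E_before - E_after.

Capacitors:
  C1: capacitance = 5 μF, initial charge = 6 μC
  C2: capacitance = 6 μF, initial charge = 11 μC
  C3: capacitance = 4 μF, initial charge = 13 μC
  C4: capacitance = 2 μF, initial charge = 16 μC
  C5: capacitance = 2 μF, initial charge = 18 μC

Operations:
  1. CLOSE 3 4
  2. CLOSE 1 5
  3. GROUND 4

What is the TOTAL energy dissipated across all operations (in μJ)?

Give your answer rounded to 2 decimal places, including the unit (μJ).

Initial: C1(5μF, Q=6μC, V=1.20V), C2(6μF, Q=11μC, V=1.83V), C3(4μF, Q=13μC, V=3.25V), C4(2μF, Q=16μC, V=8.00V), C5(2μF, Q=18μC, V=9.00V)
Op 1: CLOSE 3-4: Q_total=29.00, C_total=6.00, V=4.83; Q3=19.33, Q4=9.67; dissipated=15.042
Op 2: CLOSE 1-5: Q_total=24.00, C_total=7.00, V=3.43; Q1=17.14, Q5=6.86; dissipated=43.457
Op 3: GROUND 4: Q4=0; energy lost=23.361
Total dissipated: 81.860 μJ

Answer: 81.86 μJ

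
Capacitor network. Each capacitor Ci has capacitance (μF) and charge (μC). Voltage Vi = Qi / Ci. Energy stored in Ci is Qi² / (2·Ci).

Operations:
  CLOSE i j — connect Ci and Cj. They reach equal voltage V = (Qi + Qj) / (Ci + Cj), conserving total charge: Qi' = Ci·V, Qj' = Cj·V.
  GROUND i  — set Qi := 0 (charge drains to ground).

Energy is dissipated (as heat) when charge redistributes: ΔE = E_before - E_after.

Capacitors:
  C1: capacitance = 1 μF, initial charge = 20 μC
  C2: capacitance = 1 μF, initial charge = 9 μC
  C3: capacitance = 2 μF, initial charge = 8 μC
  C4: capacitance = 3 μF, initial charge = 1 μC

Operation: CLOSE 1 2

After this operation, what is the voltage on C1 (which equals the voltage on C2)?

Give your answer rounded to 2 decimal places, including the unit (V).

Answer: 14.50 V

Derivation:
Initial: C1(1μF, Q=20μC, V=20.00V), C2(1μF, Q=9μC, V=9.00V), C3(2μF, Q=8μC, V=4.00V), C4(3μF, Q=1μC, V=0.33V)
Op 1: CLOSE 1-2: Q_total=29.00, C_total=2.00, V=14.50; Q1=14.50, Q2=14.50; dissipated=30.250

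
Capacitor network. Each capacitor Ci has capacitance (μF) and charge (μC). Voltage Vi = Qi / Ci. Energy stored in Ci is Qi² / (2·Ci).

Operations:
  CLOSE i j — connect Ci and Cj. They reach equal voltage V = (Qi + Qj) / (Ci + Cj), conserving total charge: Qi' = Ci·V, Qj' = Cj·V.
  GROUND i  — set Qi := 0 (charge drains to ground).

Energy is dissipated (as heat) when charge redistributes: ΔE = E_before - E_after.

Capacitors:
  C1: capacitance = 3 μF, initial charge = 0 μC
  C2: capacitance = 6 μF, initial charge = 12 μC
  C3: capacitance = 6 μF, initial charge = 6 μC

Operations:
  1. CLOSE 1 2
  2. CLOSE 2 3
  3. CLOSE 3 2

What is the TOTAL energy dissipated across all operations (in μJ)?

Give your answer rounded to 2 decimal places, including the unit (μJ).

Answer: 4.17 μJ

Derivation:
Initial: C1(3μF, Q=0μC, V=0.00V), C2(6μF, Q=12μC, V=2.00V), C3(6μF, Q=6μC, V=1.00V)
Op 1: CLOSE 1-2: Q_total=12.00, C_total=9.00, V=1.33; Q1=4.00, Q2=8.00; dissipated=4.000
Op 2: CLOSE 2-3: Q_total=14.00, C_total=12.00, V=1.17; Q2=7.00, Q3=7.00; dissipated=0.167
Op 3: CLOSE 3-2: Q_total=14.00, C_total=12.00, V=1.17; Q3=7.00, Q2=7.00; dissipated=0.000
Total dissipated: 4.167 μJ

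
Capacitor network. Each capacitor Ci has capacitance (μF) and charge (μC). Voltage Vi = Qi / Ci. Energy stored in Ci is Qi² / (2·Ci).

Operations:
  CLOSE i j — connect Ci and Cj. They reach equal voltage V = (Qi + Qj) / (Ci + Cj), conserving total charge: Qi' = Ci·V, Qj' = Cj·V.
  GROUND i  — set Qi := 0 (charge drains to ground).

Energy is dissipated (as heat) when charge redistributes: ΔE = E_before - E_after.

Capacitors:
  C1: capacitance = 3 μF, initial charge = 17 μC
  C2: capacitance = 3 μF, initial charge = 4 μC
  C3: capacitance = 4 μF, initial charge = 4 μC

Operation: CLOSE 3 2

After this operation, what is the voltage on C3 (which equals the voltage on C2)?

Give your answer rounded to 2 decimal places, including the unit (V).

Answer: 1.14 V

Derivation:
Initial: C1(3μF, Q=17μC, V=5.67V), C2(3μF, Q=4μC, V=1.33V), C3(4μF, Q=4μC, V=1.00V)
Op 1: CLOSE 3-2: Q_total=8.00, C_total=7.00, V=1.14; Q3=4.57, Q2=3.43; dissipated=0.095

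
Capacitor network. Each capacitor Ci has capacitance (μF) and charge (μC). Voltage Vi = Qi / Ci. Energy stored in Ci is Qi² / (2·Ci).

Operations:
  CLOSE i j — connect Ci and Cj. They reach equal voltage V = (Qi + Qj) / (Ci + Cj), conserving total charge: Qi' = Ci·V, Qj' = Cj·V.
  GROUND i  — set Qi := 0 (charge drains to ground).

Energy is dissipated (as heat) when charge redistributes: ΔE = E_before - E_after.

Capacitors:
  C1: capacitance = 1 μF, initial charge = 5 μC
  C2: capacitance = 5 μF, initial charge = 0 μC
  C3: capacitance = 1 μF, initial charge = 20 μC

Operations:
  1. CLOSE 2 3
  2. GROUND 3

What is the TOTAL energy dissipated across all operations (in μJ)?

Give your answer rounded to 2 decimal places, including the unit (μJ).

Answer: 172.22 μJ

Derivation:
Initial: C1(1μF, Q=5μC, V=5.00V), C2(5μF, Q=0μC, V=0.00V), C3(1μF, Q=20μC, V=20.00V)
Op 1: CLOSE 2-3: Q_total=20.00, C_total=6.00, V=3.33; Q2=16.67, Q3=3.33; dissipated=166.667
Op 2: GROUND 3: Q3=0; energy lost=5.556
Total dissipated: 172.222 μJ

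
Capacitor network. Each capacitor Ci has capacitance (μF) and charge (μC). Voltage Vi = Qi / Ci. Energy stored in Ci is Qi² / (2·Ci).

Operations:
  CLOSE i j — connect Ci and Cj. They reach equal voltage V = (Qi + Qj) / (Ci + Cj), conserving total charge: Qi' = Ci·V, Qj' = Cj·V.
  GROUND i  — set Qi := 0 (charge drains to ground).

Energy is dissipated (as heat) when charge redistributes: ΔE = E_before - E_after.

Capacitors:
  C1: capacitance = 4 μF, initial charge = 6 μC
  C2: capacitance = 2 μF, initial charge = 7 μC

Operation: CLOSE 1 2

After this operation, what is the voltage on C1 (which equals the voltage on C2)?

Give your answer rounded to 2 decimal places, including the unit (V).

Initial: C1(4μF, Q=6μC, V=1.50V), C2(2μF, Q=7μC, V=3.50V)
Op 1: CLOSE 1-2: Q_total=13.00, C_total=6.00, V=2.17; Q1=8.67, Q2=4.33; dissipated=2.667

Answer: 2.17 V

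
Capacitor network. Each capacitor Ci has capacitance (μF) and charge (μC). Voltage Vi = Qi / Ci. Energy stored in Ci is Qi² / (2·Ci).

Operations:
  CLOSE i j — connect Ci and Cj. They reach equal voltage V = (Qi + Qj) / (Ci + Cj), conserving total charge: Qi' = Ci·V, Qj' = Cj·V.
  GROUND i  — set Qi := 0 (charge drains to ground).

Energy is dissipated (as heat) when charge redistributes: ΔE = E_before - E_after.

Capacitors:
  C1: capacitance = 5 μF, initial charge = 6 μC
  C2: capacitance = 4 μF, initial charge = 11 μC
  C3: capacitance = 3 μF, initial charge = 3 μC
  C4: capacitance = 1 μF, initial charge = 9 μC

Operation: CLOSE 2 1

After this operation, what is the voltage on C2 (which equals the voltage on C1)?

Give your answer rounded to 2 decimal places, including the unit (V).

Answer: 1.89 V

Derivation:
Initial: C1(5μF, Q=6μC, V=1.20V), C2(4μF, Q=11μC, V=2.75V), C3(3μF, Q=3μC, V=1.00V), C4(1μF, Q=9μC, V=9.00V)
Op 1: CLOSE 2-1: Q_total=17.00, C_total=9.00, V=1.89; Q2=7.56, Q1=9.44; dissipated=2.669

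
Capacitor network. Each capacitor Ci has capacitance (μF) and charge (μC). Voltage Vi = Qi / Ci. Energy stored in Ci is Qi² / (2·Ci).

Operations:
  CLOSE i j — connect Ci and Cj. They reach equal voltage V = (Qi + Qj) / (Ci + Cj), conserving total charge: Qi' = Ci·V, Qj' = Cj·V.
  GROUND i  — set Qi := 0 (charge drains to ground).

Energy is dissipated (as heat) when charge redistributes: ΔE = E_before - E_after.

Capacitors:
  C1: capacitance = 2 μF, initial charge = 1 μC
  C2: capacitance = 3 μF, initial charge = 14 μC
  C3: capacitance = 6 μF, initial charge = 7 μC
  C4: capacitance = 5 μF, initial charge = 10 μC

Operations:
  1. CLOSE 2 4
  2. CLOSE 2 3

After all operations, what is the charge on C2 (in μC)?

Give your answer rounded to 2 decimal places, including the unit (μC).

Initial: C1(2μF, Q=1μC, V=0.50V), C2(3μF, Q=14μC, V=4.67V), C3(6μF, Q=7μC, V=1.17V), C4(5μF, Q=10μC, V=2.00V)
Op 1: CLOSE 2-4: Q_total=24.00, C_total=8.00, V=3.00; Q2=9.00, Q4=15.00; dissipated=6.667
Op 2: CLOSE 2-3: Q_total=16.00, C_total=9.00, V=1.78; Q2=5.33, Q3=10.67; dissipated=3.361
Final charges: Q1=1.00, Q2=5.33, Q3=10.67, Q4=15.00

Answer: 5.33 μC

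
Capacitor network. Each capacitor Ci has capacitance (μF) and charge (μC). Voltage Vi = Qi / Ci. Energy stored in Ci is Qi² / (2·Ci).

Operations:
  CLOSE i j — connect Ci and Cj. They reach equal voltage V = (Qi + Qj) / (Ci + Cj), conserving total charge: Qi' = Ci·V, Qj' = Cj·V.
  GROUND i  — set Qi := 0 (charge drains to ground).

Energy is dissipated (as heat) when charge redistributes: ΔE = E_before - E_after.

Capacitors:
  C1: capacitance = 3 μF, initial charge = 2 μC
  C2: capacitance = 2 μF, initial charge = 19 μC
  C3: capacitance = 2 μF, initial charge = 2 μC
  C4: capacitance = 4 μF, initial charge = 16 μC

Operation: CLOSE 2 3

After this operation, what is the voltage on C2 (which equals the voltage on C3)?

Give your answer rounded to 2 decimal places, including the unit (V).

Initial: C1(3μF, Q=2μC, V=0.67V), C2(2μF, Q=19μC, V=9.50V), C3(2μF, Q=2μC, V=1.00V), C4(4μF, Q=16μC, V=4.00V)
Op 1: CLOSE 2-3: Q_total=21.00, C_total=4.00, V=5.25; Q2=10.50, Q3=10.50; dissipated=36.125

Answer: 5.25 V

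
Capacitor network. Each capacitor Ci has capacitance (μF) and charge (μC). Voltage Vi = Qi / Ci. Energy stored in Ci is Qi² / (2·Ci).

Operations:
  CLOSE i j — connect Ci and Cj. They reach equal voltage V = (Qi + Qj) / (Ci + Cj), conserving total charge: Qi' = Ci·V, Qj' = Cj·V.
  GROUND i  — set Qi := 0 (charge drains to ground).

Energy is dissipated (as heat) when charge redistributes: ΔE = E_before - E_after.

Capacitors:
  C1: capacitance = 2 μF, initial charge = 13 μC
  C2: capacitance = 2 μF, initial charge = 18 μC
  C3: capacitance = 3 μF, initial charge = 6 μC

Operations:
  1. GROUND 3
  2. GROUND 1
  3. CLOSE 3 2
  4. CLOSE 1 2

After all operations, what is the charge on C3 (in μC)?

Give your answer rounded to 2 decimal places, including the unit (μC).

Initial: C1(2μF, Q=13μC, V=6.50V), C2(2μF, Q=18μC, V=9.00V), C3(3μF, Q=6μC, V=2.00V)
Op 1: GROUND 3: Q3=0; energy lost=6.000
Op 2: GROUND 1: Q1=0; energy lost=42.250
Op 3: CLOSE 3-2: Q_total=18.00, C_total=5.00, V=3.60; Q3=10.80, Q2=7.20; dissipated=48.600
Op 4: CLOSE 1-2: Q_total=7.20, C_total=4.00, V=1.80; Q1=3.60, Q2=3.60; dissipated=6.480
Final charges: Q1=3.60, Q2=3.60, Q3=10.80

Answer: 10.80 μC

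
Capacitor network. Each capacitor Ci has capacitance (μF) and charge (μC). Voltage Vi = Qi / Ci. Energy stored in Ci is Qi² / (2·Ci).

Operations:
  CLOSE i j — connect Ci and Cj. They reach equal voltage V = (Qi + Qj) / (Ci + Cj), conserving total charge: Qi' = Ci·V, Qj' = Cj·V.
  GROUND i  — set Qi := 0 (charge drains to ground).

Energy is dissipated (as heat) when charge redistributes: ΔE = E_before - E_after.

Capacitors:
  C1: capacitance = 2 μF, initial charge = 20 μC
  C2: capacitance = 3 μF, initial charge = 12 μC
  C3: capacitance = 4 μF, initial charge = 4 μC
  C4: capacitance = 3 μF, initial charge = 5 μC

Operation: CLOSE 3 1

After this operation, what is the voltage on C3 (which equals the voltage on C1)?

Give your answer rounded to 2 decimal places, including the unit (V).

Initial: C1(2μF, Q=20μC, V=10.00V), C2(3μF, Q=12μC, V=4.00V), C3(4μF, Q=4μC, V=1.00V), C4(3μF, Q=5μC, V=1.67V)
Op 1: CLOSE 3-1: Q_total=24.00, C_total=6.00, V=4.00; Q3=16.00, Q1=8.00; dissipated=54.000

Answer: 4.00 V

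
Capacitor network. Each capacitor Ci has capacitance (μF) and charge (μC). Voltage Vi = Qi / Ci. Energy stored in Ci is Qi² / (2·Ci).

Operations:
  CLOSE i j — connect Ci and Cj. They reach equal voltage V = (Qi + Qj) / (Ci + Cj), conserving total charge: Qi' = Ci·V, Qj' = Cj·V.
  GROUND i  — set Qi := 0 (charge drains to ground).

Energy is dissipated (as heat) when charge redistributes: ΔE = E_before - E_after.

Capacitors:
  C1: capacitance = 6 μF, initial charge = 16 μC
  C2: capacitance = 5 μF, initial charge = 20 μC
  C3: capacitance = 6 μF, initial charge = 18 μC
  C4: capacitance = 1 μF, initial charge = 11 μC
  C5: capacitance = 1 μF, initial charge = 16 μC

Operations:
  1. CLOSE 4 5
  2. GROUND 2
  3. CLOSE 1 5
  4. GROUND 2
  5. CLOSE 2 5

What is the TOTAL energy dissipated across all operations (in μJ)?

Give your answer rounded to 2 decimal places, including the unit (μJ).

Answer: 103.95 μJ

Derivation:
Initial: C1(6μF, Q=16μC, V=2.67V), C2(5μF, Q=20μC, V=4.00V), C3(6μF, Q=18μC, V=3.00V), C4(1μF, Q=11μC, V=11.00V), C5(1μF, Q=16μC, V=16.00V)
Op 1: CLOSE 4-5: Q_total=27.00, C_total=2.00, V=13.50; Q4=13.50, Q5=13.50; dissipated=6.250
Op 2: GROUND 2: Q2=0; energy lost=40.000
Op 3: CLOSE 1-5: Q_total=29.50, C_total=7.00, V=4.21; Q1=25.29, Q5=4.21; dissipated=50.298
Op 4: GROUND 2: Q2=0; energy lost=0.000
Op 5: CLOSE 2-5: Q_total=4.21, C_total=6.00, V=0.70; Q2=3.51, Q5=0.70; dissipated=7.400
Total dissipated: 103.948 μJ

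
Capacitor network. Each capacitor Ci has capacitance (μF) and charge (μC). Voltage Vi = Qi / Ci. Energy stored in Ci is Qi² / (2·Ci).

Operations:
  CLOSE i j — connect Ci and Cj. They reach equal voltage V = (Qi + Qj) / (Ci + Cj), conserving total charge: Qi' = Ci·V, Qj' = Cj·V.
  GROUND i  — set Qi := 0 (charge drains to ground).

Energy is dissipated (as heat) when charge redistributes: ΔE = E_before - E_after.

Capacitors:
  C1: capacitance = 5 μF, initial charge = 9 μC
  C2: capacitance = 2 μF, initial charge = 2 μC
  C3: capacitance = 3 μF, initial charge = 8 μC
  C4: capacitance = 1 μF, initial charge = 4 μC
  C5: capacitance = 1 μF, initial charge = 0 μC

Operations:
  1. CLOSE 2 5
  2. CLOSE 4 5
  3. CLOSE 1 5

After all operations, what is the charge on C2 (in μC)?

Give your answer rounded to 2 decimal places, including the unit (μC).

Answer: 1.33 μC

Derivation:
Initial: C1(5μF, Q=9μC, V=1.80V), C2(2μF, Q=2μC, V=1.00V), C3(3μF, Q=8μC, V=2.67V), C4(1μF, Q=4μC, V=4.00V), C5(1μF, Q=0μC, V=0.00V)
Op 1: CLOSE 2-5: Q_total=2.00, C_total=3.00, V=0.67; Q2=1.33, Q5=0.67; dissipated=0.333
Op 2: CLOSE 4-5: Q_total=4.67, C_total=2.00, V=2.33; Q4=2.33, Q5=2.33; dissipated=2.778
Op 3: CLOSE 1-5: Q_total=11.33, C_total=6.00, V=1.89; Q1=9.44, Q5=1.89; dissipated=0.119
Final charges: Q1=9.44, Q2=1.33, Q3=8.00, Q4=2.33, Q5=1.89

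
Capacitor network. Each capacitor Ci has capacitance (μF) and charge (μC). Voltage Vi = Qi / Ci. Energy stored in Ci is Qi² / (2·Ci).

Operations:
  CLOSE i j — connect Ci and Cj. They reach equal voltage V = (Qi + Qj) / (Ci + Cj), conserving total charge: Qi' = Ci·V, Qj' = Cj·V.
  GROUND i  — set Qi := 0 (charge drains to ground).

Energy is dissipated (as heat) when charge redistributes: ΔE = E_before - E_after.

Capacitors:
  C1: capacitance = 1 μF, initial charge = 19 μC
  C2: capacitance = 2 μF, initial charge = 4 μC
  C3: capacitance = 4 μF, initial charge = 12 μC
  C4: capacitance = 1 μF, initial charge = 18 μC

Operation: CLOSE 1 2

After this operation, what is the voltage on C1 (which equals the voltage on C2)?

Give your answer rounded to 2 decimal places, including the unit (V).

Answer: 7.67 V

Derivation:
Initial: C1(1μF, Q=19μC, V=19.00V), C2(2μF, Q=4μC, V=2.00V), C3(4μF, Q=12μC, V=3.00V), C4(1μF, Q=18μC, V=18.00V)
Op 1: CLOSE 1-2: Q_total=23.00, C_total=3.00, V=7.67; Q1=7.67, Q2=15.33; dissipated=96.333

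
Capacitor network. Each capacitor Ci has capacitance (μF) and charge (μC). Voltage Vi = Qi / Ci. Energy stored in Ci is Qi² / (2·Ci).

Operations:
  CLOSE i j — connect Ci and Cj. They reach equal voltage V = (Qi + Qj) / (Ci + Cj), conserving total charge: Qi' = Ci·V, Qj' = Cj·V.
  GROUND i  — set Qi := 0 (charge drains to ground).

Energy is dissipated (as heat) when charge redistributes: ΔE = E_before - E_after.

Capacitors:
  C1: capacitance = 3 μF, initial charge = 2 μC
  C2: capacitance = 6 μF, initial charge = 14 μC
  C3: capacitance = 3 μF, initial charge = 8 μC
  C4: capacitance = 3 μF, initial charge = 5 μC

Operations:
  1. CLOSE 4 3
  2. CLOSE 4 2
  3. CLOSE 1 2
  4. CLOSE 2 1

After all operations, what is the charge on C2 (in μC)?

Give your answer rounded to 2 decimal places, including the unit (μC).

Initial: C1(3μF, Q=2μC, V=0.67V), C2(6μF, Q=14μC, V=2.33V), C3(3μF, Q=8μC, V=2.67V), C4(3μF, Q=5μC, V=1.67V)
Op 1: CLOSE 4-3: Q_total=13.00, C_total=6.00, V=2.17; Q4=6.50, Q3=6.50; dissipated=0.750
Op 2: CLOSE 4-2: Q_total=20.50, C_total=9.00, V=2.28; Q4=6.83, Q2=13.67; dissipated=0.028
Op 3: CLOSE 1-2: Q_total=15.67, C_total=9.00, V=1.74; Q1=5.22, Q2=10.44; dissipated=2.596
Op 4: CLOSE 2-1: Q_total=15.67, C_total=9.00, V=1.74; Q2=10.44, Q1=5.22; dissipated=0.000
Final charges: Q1=5.22, Q2=10.44, Q3=6.50, Q4=6.83

Answer: 10.44 μC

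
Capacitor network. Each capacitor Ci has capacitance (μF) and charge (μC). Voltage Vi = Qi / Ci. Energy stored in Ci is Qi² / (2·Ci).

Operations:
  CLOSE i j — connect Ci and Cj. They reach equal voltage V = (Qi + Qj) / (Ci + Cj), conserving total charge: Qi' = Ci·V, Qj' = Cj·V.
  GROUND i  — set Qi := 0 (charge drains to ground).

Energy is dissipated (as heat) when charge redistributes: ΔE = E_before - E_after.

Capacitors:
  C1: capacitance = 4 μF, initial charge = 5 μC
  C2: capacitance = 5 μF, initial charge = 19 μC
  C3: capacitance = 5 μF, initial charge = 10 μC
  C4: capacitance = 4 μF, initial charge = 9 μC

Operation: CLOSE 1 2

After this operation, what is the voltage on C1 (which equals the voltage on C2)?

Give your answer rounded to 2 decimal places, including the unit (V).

Initial: C1(4μF, Q=5μC, V=1.25V), C2(5μF, Q=19μC, V=3.80V), C3(5μF, Q=10μC, V=2.00V), C4(4μF, Q=9μC, V=2.25V)
Op 1: CLOSE 1-2: Q_total=24.00, C_total=9.00, V=2.67; Q1=10.67, Q2=13.33; dissipated=7.225

Answer: 2.67 V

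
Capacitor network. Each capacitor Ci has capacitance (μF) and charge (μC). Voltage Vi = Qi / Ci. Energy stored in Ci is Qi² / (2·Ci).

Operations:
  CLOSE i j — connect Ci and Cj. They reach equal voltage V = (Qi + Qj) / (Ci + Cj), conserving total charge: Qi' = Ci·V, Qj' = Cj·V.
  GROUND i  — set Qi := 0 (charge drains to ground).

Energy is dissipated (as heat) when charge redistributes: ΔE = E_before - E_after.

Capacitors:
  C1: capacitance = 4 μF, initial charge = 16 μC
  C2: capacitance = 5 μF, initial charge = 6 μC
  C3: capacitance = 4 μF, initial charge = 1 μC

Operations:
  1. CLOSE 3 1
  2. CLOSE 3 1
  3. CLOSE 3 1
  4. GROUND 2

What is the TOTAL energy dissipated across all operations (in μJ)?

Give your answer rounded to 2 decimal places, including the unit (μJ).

Initial: C1(4μF, Q=16μC, V=4.00V), C2(5μF, Q=6μC, V=1.20V), C3(4μF, Q=1μC, V=0.25V)
Op 1: CLOSE 3-1: Q_total=17.00, C_total=8.00, V=2.12; Q3=8.50, Q1=8.50; dissipated=14.062
Op 2: CLOSE 3-1: Q_total=17.00, C_total=8.00, V=2.12; Q3=8.50, Q1=8.50; dissipated=0.000
Op 3: CLOSE 3-1: Q_total=17.00, C_total=8.00, V=2.12; Q3=8.50, Q1=8.50; dissipated=0.000
Op 4: GROUND 2: Q2=0; energy lost=3.600
Total dissipated: 17.663 μJ

Answer: 17.66 μJ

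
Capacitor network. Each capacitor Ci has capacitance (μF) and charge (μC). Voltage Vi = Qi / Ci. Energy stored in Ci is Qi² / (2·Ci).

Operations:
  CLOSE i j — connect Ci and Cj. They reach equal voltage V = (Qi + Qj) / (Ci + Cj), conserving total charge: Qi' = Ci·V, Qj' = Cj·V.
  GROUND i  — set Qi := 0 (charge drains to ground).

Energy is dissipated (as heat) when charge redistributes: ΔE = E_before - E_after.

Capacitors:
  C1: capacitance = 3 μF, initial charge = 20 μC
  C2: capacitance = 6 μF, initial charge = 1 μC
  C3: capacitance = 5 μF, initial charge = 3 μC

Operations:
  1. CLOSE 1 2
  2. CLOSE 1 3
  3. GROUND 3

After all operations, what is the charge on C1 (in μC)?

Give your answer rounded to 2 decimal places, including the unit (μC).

Answer: 3.75 μC

Derivation:
Initial: C1(3μF, Q=20μC, V=6.67V), C2(6μF, Q=1μC, V=0.17V), C3(5μF, Q=3μC, V=0.60V)
Op 1: CLOSE 1-2: Q_total=21.00, C_total=9.00, V=2.33; Q1=7.00, Q2=14.00; dissipated=42.250
Op 2: CLOSE 1-3: Q_total=10.00, C_total=8.00, V=1.25; Q1=3.75, Q3=6.25; dissipated=2.817
Op 3: GROUND 3: Q3=0; energy lost=3.906
Final charges: Q1=3.75, Q2=14.00, Q3=0.00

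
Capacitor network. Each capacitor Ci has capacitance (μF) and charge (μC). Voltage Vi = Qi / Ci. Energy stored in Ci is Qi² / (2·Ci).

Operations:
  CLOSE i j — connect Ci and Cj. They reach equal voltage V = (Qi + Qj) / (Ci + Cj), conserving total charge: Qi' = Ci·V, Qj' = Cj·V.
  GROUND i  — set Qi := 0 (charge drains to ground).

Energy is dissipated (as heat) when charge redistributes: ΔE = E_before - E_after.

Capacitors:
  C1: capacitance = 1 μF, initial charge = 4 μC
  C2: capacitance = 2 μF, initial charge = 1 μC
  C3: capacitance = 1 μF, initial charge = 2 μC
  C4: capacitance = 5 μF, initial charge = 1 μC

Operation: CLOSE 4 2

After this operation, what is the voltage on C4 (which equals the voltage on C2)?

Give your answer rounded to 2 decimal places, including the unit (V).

Initial: C1(1μF, Q=4μC, V=4.00V), C2(2μF, Q=1μC, V=0.50V), C3(1μF, Q=2μC, V=2.00V), C4(5μF, Q=1μC, V=0.20V)
Op 1: CLOSE 4-2: Q_total=2.00, C_total=7.00, V=0.29; Q4=1.43, Q2=0.57; dissipated=0.064

Answer: 0.29 V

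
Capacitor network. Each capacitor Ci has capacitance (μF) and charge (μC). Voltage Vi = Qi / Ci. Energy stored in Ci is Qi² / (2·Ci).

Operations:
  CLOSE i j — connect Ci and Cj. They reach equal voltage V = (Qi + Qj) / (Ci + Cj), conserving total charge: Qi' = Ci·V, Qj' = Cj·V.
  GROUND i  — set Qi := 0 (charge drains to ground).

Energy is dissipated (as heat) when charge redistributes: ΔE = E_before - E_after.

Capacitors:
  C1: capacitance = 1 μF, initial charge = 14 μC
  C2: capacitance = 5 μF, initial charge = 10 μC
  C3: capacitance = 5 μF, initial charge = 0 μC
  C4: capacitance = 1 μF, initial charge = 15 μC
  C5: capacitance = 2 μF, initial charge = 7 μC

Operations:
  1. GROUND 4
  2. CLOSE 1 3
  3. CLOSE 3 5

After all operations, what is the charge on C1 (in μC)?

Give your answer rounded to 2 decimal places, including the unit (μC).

Initial: C1(1μF, Q=14μC, V=14.00V), C2(5μF, Q=10μC, V=2.00V), C3(5μF, Q=0μC, V=0.00V), C4(1μF, Q=15μC, V=15.00V), C5(2μF, Q=7μC, V=3.50V)
Op 1: GROUND 4: Q4=0; energy lost=112.500
Op 2: CLOSE 1-3: Q_total=14.00, C_total=6.00, V=2.33; Q1=2.33, Q3=11.67; dissipated=81.667
Op 3: CLOSE 3-5: Q_total=18.67, C_total=7.00, V=2.67; Q3=13.33, Q5=5.33; dissipated=0.972
Final charges: Q1=2.33, Q2=10.00, Q3=13.33, Q4=0.00, Q5=5.33

Answer: 2.33 μC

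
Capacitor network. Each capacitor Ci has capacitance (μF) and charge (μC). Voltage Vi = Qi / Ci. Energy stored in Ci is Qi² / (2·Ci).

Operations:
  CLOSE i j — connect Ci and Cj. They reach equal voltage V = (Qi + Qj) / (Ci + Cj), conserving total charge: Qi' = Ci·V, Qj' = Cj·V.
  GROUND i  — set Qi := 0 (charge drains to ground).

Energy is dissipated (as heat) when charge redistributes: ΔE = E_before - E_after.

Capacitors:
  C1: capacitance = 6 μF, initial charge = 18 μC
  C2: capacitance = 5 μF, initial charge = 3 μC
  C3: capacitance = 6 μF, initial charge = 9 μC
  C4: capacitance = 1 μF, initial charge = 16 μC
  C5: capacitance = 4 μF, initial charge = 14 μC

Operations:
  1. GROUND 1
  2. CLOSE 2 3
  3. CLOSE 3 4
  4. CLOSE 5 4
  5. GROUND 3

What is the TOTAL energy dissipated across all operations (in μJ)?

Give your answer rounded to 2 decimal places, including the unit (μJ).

Initial: C1(6μF, Q=18μC, V=3.00V), C2(5μF, Q=3μC, V=0.60V), C3(6μF, Q=9μC, V=1.50V), C4(1μF, Q=16μC, V=16.00V), C5(4μF, Q=14μC, V=3.50V)
Op 1: GROUND 1: Q1=0; energy lost=27.000
Op 2: CLOSE 2-3: Q_total=12.00, C_total=11.00, V=1.09; Q2=5.45, Q3=6.55; dissipated=1.105
Op 3: CLOSE 3-4: Q_total=22.55, C_total=7.00, V=3.22; Q3=19.32, Q4=3.22; dissipated=95.263
Op 4: CLOSE 5-4: Q_total=17.22, C_total=5.00, V=3.44; Q5=13.78, Q4=3.44; dissipated=0.031
Op 5: GROUND 3: Q3=0; energy lost=31.120
Total dissipated: 154.519 μJ

Answer: 154.52 μJ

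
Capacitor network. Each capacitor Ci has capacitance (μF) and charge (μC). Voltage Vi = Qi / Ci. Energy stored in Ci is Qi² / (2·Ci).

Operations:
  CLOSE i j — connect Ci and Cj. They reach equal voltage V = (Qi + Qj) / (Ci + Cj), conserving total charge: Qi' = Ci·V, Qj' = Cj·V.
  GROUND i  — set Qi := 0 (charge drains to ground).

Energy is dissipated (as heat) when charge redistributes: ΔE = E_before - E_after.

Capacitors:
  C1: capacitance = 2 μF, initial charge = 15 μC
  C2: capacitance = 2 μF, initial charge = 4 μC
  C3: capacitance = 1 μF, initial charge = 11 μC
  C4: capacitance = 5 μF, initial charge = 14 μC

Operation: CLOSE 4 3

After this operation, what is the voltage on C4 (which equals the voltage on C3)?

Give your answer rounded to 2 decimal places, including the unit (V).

Initial: C1(2μF, Q=15μC, V=7.50V), C2(2μF, Q=4μC, V=2.00V), C3(1μF, Q=11μC, V=11.00V), C4(5μF, Q=14μC, V=2.80V)
Op 1: CLOSE 4-3: Q_total=25.00, C_total=6.00, V=4.17; Q4=20.83, Q3=4.17; dissipated=28.017

Answer: 4.17 V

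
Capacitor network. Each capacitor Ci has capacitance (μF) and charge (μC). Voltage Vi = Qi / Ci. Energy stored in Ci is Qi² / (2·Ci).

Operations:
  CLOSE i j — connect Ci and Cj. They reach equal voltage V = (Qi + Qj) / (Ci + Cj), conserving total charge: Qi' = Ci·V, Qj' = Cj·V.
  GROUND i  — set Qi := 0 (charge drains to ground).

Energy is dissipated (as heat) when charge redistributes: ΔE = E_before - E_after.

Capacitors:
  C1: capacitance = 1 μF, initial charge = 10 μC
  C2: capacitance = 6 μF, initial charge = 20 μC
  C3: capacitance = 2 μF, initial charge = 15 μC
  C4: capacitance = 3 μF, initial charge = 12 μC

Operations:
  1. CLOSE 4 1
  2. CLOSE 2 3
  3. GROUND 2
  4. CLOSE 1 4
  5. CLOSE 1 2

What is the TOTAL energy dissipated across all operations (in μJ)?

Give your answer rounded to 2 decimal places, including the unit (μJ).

Answer: 96.91 μJ

Derivation:
Initial: C1(1μF, Q=10μC, V=10.00V), C2(6μF, Q=20μC, V=3.33V), C3(2μF, Q=15μC, V=7.50V), C4(3μF, Q=12μC, V=4.00V)
Op 1: CLOSE 4-1: Q_total=22.00, C_total=4.00, V=5.50; Q4=16.50, Q1=5.50; dissipated=13.500
Op 2: CLOSE 2-3: Q_total=35.00, C_total=8.00, V=4.38; Q2=26.25, Q3=8.75; dissipated=13.021
Op 3: GROUND 2: Q2=0; energy lost=57.422
Op 4: CLOSE 1-4: Q_total=22.00, C_total=4.00, V=5.50; Q1=5.50, Q4=16.50; dissipated=0.000
Op 5: CLOSE 1-2: Q_total=5.50, C_total=7.00, V=0.79; Q1=0.79, Q2=4.71; dissipated=12.964
Total dissipated: 96.907 μJ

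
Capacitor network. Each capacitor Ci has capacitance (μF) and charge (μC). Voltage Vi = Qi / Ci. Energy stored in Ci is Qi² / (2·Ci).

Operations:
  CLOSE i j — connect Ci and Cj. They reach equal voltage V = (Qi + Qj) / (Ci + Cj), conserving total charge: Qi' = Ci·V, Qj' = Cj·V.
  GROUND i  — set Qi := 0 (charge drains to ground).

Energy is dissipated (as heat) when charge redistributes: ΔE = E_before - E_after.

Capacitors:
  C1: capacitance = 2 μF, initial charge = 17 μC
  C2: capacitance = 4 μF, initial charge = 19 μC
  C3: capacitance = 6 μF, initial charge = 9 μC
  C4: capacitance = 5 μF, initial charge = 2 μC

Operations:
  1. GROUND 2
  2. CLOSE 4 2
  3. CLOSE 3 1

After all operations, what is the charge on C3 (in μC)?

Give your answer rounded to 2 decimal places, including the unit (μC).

Initial: C1(2μF, Q=17μC, V=8.50V), C2(4μF, Q=19μC, V=4.75V), C3(6μF, Q=9μC, V=1.50V), C4(5μF, Q=2μC, V=0.40V)
Op 1: GROUND 2: Q2=0; energy lost=45.125
Op 2: CLOSE 4-2: Q_total=2.00, C_total=9.00, V=0.22; Q4=1.11, Q2=0.89; dissipated=0.178
Op 3: CLOSE 3-1: Q_total=26.00, C_total=8.00, V=3.25; Q3=19.50, Q1=6.50; dissipated=36.750
Final charges: Q1=6.50, Q2=0.89, Q3=19.50, Q4=1.11

Answer: 19.50 μC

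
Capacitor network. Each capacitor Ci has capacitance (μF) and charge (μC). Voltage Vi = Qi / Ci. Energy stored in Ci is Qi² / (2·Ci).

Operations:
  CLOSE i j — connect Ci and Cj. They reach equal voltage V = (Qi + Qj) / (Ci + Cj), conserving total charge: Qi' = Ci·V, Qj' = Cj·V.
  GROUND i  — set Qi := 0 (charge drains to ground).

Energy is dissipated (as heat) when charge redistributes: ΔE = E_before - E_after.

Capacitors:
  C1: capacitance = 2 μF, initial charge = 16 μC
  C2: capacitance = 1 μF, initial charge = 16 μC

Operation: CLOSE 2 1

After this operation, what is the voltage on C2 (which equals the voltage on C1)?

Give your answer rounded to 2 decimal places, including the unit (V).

Initial: C1(2μF, Q=16μC, V=8.00V), C2(1μF, Q=16μC, V=16.00V)
Op 1: CLOSE 2-1: Q_total=32.00, C_total=3.00, V=10.67; Q2=10.67, Q1=21.33; dissipated=21.333

Answer: 10.67 V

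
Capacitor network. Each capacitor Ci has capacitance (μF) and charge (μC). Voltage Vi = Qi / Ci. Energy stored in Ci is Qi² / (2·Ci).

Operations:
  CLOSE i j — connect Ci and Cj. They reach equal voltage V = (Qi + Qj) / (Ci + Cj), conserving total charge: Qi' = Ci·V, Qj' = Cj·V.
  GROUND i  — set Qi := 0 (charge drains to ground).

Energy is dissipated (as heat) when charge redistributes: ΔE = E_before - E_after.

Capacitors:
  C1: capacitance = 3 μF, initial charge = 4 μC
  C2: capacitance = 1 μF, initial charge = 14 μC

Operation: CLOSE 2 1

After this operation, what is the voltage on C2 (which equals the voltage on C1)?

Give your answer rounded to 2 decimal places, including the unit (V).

Initial: C1(3μF, Q=4μC, V=1.33V), C2(1μF, Q=14μC, V=14.00V)
Op 1: CLOSE 2-1: Q_total=18.00, C_total=4.00, V=4.50; Q2=4.50, Q1=13.50; dissipated=60.167

Answer: 4.50 V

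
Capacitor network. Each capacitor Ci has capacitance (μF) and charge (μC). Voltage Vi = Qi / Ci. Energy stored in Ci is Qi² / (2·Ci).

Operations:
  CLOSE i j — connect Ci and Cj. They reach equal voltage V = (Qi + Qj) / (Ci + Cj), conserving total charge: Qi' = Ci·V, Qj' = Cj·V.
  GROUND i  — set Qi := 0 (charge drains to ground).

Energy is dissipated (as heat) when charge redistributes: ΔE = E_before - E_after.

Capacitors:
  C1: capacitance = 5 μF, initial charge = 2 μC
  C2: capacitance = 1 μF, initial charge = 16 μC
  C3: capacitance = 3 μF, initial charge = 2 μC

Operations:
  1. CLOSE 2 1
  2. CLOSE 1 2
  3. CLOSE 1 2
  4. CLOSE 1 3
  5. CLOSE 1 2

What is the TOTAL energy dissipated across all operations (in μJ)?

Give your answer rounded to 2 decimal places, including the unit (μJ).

Answer: 106.82 μJ

Derivation:
Initial: C1(5μF, Q=2μC, V=0.40V), C2(1μF, Q=16μC, V=16.00V), C3(3μF, Q=2μC, V=0.67V)
Op 1: CLOSE 2-1: Q_total=18.00, C_total=6.00, V=3.00; Q2=3.00, Q1=15.00; dissipated=101.400
Op 2: CLOSE 1-2: Q_total=18.00, C_total=6.00, V=3.00; Q1=15.00, Q2=3.00; dissipated=0.000
Op 3: CLOSE 1-2: Q_total=18.00, C_total=6.00, V=3.00; Q1=15.00, Q2=3.00; dissipated=0.000
Op 4: CLOSE 1-3: Q_total=17.00, C_total=8.00, V=2.12; Q1=10.62, Q3=6.38; dissipated=5.104
Op 5: CLOSE 1-2: Q_total=13.62, C_total=6.00, V=2.27; Q1=11.35, Q2=2.27; dissipated=0.319
Total dissipated: 106.823 μJ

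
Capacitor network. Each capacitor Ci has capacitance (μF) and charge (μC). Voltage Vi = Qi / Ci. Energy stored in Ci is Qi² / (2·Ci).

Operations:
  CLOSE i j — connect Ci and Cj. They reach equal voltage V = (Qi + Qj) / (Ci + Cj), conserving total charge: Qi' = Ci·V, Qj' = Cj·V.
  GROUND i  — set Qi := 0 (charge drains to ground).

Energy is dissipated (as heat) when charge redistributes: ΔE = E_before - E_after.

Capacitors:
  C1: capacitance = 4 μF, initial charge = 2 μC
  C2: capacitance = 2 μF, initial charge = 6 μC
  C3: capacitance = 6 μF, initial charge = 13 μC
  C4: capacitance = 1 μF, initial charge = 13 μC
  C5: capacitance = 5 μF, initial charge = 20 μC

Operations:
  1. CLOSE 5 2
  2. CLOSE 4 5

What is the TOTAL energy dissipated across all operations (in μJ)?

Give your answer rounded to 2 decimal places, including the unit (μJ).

Initial: C1(4μF, Q=2μC, V=0.50V), C2(2μF, Q=6μC, V=3.00V), C3(6μF, Q=13μC, V=2.17V), C4(1μF, Q=13μC, V=13.00V), C5(5μF, Q=20μC, V=4.00V)
Op 1: CLOSE 5-2: Q_total=26.00, C_total=7.00, V=3.71; Q5=18.57, Q2=7.43; dissipated=0.714
Op 2: CLOSE 4-5: Q_total=31.57, C_total=6.00, V=5.26; Q4=5.26, Q5=26.31; dissipated=35.927
Total dissipated: 36.641 μJ

Answer: 36.64 μJ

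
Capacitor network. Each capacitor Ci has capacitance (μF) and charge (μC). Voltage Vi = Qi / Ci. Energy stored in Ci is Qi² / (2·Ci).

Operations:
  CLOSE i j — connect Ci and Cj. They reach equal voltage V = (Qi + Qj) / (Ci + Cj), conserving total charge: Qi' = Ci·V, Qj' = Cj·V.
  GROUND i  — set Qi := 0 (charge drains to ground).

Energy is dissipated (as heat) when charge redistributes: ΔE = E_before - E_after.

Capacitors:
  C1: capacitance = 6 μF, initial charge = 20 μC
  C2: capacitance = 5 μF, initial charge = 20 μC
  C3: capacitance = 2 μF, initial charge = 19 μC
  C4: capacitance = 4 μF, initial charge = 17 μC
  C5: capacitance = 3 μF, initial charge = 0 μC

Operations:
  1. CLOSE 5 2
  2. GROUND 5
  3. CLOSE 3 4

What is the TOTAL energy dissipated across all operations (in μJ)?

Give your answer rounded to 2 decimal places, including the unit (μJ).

Initial: C1(6μF, Q=20μC, V=3.33V), C2(5μF, Q=20μC, V=4.00V), C3(2μF, Q=19μC, V=9.50V), C4(4μF, Q=17μC, V=4.25V), C5(3μF, Q=0μC, V=0.00V)
Op 1: CLOSE 5-2: Q_total=20.00, C_total=8.00, V=2.50; Q5=7.50, Q2=12.50; dissipated=15.000
Op 2: GROUND 5: Q5=0; energy lost=9.375
Op 3: CLOSE 3-4: Q_total=36.00, C_total=6.00, V=6.00; Q3=12.00, Q4=24.00; dissipated=18.375
Total dissipated: 42.750 μJ

Answer: 42.75 μJ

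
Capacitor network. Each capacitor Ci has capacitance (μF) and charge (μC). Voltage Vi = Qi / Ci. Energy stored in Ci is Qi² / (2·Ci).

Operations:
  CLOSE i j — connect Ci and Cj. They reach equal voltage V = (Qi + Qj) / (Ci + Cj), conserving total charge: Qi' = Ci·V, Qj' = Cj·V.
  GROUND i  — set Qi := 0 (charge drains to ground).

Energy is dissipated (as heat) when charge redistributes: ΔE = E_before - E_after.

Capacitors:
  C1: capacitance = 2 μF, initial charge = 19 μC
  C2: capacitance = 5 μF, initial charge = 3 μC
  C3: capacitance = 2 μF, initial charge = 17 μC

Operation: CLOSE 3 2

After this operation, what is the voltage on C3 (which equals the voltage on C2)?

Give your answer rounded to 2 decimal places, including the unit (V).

Answer: 2.86 V

Derivation:
Initial: C1(2μF, Q=19μC, V=9.50V), C2(5μF, Q=3μC, V=0.60V), C3(2μF, Q=17μC, V=8.50V)
Op 1: CLOSE 3-2: Q_total=20.00, C_total=7.00, V=2.86; Q3=5.71, Q2=14.29; dissipated=44.579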